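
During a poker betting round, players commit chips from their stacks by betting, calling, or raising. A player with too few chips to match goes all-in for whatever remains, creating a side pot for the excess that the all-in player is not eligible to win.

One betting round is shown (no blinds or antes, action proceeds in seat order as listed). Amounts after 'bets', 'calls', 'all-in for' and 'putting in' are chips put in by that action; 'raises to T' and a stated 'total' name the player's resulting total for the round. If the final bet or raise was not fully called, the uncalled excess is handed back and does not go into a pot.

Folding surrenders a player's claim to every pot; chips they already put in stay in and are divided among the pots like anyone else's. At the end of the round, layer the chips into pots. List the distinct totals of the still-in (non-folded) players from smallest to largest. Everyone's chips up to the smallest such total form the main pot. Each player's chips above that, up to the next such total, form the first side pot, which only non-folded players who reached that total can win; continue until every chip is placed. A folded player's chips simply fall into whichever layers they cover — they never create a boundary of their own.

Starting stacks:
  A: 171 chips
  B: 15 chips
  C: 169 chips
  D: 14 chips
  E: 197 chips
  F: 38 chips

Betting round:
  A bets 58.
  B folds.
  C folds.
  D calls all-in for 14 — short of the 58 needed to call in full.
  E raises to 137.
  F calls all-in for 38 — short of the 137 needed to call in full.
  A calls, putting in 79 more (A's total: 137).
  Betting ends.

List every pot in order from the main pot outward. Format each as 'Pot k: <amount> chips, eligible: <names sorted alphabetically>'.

Contributions: A=137, D=14, E=137, F=38
Folded: B, C
Pot levels (distinct totals of non-folded players): 14, 38, 137
Layer 1-14: 14 each from A, D, E, F = 14*4 = 56 chips; eligible A, D, E, F
Layer 15-38: 24 each from A, E, F = 24*3 = 72 chips; eligible A, E, F
Layer 39-137: 99 each from A, E = 99*2 = 198 chips; eligible A, E

Pot 1: 56 chips, eligible: A, D, E, F
Pot 2: 72 chips, eligible: A, E, F
Pot 3: 198 chips, eligible: A, E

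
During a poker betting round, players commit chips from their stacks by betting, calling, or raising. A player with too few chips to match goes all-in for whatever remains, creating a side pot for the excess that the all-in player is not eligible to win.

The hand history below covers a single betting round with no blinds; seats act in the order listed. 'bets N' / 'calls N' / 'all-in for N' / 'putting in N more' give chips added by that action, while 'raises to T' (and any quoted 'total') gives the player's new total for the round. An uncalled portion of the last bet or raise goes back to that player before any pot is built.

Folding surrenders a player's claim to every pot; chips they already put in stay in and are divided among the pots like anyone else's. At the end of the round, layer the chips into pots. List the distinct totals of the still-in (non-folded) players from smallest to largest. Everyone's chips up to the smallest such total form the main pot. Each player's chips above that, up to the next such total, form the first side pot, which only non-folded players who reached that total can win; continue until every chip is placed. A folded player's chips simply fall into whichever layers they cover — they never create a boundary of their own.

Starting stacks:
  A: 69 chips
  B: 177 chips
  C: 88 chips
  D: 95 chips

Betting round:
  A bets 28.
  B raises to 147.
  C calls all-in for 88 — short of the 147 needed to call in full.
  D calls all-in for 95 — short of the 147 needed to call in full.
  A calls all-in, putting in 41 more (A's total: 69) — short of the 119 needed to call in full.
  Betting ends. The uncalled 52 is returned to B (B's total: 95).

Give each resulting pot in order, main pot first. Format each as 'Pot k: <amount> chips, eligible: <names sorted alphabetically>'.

Contributions (after 52 returned to B): A=69, B=95, C=88, D=95
Pot levels (distinct totals of non-folded players): 69, 88, 95
Layer 1-69: 69 each from A, B, C, D = 69*4 = 276 chips; eligible A, B, C, D
Layer 70-88: 19 each from B, C, D = 19*3 = 57 chips; eligible B, C, D
Layer 89-95: 7 each from B, D = 7*2 = 14 chips; eligible B, D

Pot 1: 276 chips, eligible: A, B, C, D
Pot 2: 57 chips, eligible: B, C, D
Pot 3: 14 chips, eligible: B, D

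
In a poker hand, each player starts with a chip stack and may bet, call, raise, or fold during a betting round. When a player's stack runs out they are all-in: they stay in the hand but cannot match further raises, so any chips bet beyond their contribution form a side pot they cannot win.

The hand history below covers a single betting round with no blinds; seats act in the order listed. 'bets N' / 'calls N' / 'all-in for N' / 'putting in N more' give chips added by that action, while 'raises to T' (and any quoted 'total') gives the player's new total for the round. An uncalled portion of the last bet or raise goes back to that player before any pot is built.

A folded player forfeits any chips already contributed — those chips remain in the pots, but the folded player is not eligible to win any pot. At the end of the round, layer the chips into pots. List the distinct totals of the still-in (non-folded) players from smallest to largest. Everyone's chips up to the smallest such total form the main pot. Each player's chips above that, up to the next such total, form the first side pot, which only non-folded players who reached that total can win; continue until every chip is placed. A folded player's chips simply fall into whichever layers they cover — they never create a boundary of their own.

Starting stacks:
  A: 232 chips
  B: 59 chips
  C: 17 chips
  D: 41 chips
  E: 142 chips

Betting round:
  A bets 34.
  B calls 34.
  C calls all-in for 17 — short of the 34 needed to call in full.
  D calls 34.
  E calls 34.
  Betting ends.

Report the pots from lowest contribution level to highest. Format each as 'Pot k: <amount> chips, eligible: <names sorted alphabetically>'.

Contributions: A=34, B=34, C=17, D=34, E=34
Pot levels (distinct totals of non-folded players): 17, 34
Layer 1-17: 17 each from A, B, C, D, E = 17*5 = 85 chips; eligible A, B, C, D, E
Layer 18-34: 17 each from A, B, D, E = 17*4 = 68 chips; eligible A, B, D, E

Pot 1: 85 chips, eligible: A, B, C, D, E
Pot 2: 68 chips, eligible: A, B, D, E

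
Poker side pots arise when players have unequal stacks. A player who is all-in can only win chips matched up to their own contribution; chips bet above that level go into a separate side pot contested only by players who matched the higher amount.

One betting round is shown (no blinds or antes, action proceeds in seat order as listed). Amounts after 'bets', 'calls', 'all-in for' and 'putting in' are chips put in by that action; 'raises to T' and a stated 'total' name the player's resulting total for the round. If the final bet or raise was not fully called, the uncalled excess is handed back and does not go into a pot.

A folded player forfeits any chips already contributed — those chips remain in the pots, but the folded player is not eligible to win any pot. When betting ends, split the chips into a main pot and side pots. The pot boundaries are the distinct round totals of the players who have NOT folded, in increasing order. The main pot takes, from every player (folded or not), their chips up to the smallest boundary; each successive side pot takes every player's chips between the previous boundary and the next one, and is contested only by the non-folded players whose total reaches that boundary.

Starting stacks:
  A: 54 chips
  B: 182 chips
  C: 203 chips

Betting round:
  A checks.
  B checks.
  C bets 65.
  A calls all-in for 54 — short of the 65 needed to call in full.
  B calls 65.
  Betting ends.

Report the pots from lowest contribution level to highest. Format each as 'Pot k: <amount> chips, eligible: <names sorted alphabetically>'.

Pot 1: 162 chips, eligible: A, B, C
Pot 2: 22 chips, eligible: B, C

Derivation:
Contributions: A=54, B=65, C=65
Pot levels (distinct totals of non-folded players): 54, 65
Layer 1-54: 54 each from A, B, C = 54*3 = 162 chips; eligible A, B, C
Layer 55-65: 11 each from B, C = 11*2 = 22 chips; eligible B, C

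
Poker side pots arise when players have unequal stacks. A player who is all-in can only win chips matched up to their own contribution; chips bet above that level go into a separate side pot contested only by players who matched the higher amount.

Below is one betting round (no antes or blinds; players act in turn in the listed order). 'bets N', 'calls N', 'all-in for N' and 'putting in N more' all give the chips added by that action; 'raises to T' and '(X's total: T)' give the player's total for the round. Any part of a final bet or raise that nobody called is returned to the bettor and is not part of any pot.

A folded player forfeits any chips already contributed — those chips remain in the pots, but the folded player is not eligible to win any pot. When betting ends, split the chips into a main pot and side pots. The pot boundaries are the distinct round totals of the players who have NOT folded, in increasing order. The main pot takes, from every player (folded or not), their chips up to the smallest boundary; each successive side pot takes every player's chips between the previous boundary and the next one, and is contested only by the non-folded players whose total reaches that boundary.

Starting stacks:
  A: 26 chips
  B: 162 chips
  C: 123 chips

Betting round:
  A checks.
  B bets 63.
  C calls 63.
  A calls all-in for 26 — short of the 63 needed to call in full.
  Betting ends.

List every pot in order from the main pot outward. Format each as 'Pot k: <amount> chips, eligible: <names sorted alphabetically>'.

Pot 1: 78 chips, eligible: A, B, C
Pot 2: 74 chips, eligible: B, C

Derivation:
Contributions: A=26, B=63, C=63
Pot levels (distinct totals of non-folded players): 26, 63
Layer 1-26: 26 each from A, B, C = 26*3 = 78 chips; eligible A, B, C
Layer 27-63: 37 each from B, C = 37*2 = 74 chips; eligible B, C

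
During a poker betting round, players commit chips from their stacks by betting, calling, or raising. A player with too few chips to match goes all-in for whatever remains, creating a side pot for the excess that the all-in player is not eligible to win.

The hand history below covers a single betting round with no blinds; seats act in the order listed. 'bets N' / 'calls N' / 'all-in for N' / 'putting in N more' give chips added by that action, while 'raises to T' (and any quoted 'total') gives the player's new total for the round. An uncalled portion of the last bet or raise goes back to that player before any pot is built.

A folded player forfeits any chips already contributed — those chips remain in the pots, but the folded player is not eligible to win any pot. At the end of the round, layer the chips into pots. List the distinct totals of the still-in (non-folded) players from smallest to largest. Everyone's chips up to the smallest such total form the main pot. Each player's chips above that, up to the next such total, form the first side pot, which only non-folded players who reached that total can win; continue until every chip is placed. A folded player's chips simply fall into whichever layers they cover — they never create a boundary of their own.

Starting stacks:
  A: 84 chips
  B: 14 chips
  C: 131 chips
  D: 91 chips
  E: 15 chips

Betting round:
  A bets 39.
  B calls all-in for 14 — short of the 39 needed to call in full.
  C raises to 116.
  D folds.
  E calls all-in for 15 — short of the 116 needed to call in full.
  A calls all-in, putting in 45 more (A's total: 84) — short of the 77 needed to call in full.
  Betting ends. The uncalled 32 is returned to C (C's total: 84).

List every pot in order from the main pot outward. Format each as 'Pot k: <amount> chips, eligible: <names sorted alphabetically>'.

Contributions (after 32 returned to C): A=84, B=14, C=84, E=15
Folded: D
Pot levels (distinct totals of non-folded players): 14, 15, 84
Layer 1-14: 14 each from A, B, C, E = 14*4 = 56 chips; eligible A, B, C, E
Layer 15-15: 1 each from A, C, E = 1*3 = 3 chips; eligible A, C, E
Layer 16-84: 69 each from A, C = 69*2 = 138 chips; eligible A, C

Pot 1: 56 chips, eligible: A, B, C, E
Pot 2: 3 chips, eligible: A, C, E
Pot 3: 138 chips, eligible: A, C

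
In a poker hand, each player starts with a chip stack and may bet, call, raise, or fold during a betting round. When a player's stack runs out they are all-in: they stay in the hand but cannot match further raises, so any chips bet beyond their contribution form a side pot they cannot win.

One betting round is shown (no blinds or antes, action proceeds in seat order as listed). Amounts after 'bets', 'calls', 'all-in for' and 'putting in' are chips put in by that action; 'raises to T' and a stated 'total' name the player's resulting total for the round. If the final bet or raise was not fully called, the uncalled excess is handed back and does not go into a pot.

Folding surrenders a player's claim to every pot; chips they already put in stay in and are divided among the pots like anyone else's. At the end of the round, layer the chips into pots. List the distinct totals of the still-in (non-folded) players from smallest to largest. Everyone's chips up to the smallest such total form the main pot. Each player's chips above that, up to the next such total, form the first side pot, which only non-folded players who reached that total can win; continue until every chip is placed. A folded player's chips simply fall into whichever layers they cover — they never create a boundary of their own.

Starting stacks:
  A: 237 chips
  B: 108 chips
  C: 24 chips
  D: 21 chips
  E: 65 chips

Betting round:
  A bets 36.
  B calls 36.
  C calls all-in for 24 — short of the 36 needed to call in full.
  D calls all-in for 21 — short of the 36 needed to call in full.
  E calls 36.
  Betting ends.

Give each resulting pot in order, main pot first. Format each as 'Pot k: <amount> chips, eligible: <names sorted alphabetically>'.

Contributions: A=36, B=36, C=24, D=21, E=36
Pot levels (distinct totals of non-folded players): 21, 24, 36
Layer 1-21: 21 each from A, B, C, D, E = 21*5 = 105 chips; eligible A, B, C, D, E
Layer 22-24: 3 each from A, B, C, E = 3*4 = 12 chips; eligible A, B, C, E
Layer 25-36: 12 each from A, B, E = 12*3 = 36 chips; eligible A, B, E

Pot 1: 105 chips, eligible: A, B, C, D, E
Pot 2: 12 chips, eligible: A, B, C, E
Pot 3: 36 chips, eligible: A, B, E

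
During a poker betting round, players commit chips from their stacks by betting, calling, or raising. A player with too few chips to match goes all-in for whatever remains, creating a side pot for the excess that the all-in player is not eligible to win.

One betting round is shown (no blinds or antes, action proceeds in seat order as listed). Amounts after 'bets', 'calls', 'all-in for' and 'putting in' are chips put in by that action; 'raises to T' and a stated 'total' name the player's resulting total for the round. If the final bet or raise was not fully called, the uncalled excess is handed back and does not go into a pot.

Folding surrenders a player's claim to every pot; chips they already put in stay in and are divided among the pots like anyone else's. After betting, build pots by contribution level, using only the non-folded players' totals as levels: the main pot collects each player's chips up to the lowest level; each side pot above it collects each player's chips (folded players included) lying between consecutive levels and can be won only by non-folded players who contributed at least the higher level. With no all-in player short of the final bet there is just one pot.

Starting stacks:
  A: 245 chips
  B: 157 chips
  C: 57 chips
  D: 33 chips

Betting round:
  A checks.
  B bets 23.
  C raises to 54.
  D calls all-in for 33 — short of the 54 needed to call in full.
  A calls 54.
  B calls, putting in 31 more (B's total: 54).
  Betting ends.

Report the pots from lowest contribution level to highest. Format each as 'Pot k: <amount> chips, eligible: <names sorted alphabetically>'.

Contributions: A=54, B=54, C=54, D=33
Pot levels (distinct totals of non-folded players): 33, 54
Layer 1-33: 33 each from A, B, C, D = 33*4 = 132 chips; eligible A, B, C, D
Layer 34-54: 21 each from A, B, C = 21*3 = 63 chips; eligible A, B, C

Pot 1: 132 chips, eligible: A, B, C, D
Pot 2: 63 chips, eligible: A, B, C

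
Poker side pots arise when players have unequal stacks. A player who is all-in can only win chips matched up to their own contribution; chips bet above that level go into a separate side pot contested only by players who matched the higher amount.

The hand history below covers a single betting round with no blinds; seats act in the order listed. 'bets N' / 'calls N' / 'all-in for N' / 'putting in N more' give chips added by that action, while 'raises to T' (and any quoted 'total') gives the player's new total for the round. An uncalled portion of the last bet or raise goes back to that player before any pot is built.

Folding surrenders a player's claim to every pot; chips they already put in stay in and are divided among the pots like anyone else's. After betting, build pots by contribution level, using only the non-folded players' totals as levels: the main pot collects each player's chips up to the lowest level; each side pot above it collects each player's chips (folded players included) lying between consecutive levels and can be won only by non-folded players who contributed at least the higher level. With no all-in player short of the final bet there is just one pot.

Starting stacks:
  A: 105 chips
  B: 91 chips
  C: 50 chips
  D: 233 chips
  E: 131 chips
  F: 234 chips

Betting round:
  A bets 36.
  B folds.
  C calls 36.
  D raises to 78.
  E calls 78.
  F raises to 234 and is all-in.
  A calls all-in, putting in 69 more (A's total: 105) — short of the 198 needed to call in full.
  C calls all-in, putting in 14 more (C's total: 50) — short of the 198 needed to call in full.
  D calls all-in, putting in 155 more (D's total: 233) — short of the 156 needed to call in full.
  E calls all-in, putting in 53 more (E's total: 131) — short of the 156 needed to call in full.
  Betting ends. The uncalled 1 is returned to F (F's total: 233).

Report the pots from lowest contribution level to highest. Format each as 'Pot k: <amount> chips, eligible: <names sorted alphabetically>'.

Contributions (after 1 returned to F): A=105, C=50, D=233, E=131, F=233
Folded: B
Pot levels (distinct totals of non-folded players): 50, 105, 131, 233
Layer 1-50: 50 each from A, C, D, E, F = 50*5 = 250 chips; eligible A, C, D, E, F
Layer 51-105: 55 each from A, D, E, F = 55*4 = 220 chips; eligible A, D, E, F
Layer 106-131: 26 each from D, E, F = 26*3 = 78 chips; eligible D, E, F
Layer 132-233: 102 each from D, F = 102*2 = 204 chips; eligible D, F

Pot 1: 250 chips, eligible: A, C, D, E, F
Pot 2: 220 chips, eligible: A, D, E, F
Pot 3: 78 chips, eligible: D, E, F
Pot 4: 204 chips, eligible: D, F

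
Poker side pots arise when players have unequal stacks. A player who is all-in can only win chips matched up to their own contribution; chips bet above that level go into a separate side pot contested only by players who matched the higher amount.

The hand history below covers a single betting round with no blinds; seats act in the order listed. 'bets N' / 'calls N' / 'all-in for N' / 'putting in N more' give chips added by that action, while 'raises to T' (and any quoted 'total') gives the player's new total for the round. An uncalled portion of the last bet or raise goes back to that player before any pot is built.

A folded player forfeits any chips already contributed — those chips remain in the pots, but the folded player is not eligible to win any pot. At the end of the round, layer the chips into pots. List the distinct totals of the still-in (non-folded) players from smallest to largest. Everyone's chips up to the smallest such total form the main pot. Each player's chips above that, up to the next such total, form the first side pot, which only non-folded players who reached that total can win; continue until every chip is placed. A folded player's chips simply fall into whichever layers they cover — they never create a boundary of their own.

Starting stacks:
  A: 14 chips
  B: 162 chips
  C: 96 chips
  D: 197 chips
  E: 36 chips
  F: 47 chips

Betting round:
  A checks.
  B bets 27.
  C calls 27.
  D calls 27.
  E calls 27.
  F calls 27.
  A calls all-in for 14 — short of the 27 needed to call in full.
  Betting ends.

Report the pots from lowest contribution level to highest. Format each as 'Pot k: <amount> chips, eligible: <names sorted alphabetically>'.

Pot 1: 84 chips, eligible: A, B, C, D, E, F
Pot 2: 65 chips, eligible: B, C, D, E, F

Derivation:
Contributions: A=14, B=27, C=27, D=27, E=27, F=27
Pot levels (distinct totals of non-folded players): 14, 27
Layer 1-14: 14 each from A, B, C, D, E, F = 14*6 = 84 chips; eligible A, B, C, D, E, F
Layer 15-27: 13 each from B, C, D, E, F = 13*5 = 65 chips; eligible B, C, D, E, F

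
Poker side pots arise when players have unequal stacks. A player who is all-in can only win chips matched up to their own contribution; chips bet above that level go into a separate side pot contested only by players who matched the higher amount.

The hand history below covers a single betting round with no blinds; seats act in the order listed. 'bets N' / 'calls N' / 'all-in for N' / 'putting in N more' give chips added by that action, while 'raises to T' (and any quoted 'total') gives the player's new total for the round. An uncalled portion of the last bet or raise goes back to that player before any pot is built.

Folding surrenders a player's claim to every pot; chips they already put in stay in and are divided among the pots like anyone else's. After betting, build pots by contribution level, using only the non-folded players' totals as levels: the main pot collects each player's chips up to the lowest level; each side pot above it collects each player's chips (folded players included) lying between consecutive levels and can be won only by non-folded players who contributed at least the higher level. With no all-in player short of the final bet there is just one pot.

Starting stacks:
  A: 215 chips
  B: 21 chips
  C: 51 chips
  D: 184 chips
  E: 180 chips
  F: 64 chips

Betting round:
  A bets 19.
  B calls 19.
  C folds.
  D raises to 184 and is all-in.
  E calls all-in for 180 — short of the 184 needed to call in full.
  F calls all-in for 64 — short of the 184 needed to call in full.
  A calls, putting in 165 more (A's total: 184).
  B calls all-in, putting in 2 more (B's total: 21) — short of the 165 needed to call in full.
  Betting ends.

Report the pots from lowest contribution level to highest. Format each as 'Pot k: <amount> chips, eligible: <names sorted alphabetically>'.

Contributions: A=184, B=21, D=184, E=180, F=64
Folded: C
Pot levels (distinct totals of non-folded players): 21, 64, 180, 184
Layer 1-21: 21 each from A, B, D, E, F = 21*5 = 105 chips; eligible A, B, D, E, F
Layer 22-64: 43 each from A, D, E, F = 43*4 = 172 chips; eligible A, D, E, F
Layer 65-180: 116 each from A, D, E = 116*3 = 348 chips; eligible A, D, E
Layer 181-184: 4 each from A, D = 4*2 = 8 chips; eligible A, D

Pot 1: 105 chips, eligible: A, B, D, E, F
Pot 2: 172 chips, eligible: A, D, E, F
Pot 3: 348 chips, eligible: A, D, E
Pot 4: 8 chips, eligible: A, D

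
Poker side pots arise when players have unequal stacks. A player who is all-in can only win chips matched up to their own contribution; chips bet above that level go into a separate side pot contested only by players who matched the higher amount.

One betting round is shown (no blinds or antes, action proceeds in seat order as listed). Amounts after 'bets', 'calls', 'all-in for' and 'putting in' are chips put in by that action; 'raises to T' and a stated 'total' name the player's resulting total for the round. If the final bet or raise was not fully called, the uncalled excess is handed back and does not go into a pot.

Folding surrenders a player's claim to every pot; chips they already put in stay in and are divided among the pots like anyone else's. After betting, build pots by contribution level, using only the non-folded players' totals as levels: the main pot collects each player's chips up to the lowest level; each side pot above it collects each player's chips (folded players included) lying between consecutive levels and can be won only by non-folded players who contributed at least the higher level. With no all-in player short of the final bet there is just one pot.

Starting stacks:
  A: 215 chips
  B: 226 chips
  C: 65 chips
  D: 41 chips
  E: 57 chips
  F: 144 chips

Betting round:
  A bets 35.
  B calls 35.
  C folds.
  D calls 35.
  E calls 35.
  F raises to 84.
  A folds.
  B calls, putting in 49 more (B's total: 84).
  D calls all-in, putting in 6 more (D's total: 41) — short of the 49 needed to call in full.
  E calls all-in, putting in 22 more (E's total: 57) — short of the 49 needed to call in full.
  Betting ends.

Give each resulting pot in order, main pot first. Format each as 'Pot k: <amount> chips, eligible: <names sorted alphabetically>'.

Contributions: A=35, B=84, D=41, E=57, F=84
Folded: A, C
Pot levels (distinct totals of non-folded players): 41, 57, 84
Layer 1-41: A 35 + B 41 + D 41 + E 41 + F 41 = 199 chips; eligible B, D, E, F
Layer 42-57: 16 each from B, E, F = 16*3 = 48 chips; eligible B, E, F
Layer 58-84: 27 each from B, F = 27*2 = 54 chips; eligible B, F

Pot 1: 199 chips, eligible: B, D, E, F
Pot 2: 48 chips, eligible: B, E, F
Pot 3: 54 chips, eligible: B, F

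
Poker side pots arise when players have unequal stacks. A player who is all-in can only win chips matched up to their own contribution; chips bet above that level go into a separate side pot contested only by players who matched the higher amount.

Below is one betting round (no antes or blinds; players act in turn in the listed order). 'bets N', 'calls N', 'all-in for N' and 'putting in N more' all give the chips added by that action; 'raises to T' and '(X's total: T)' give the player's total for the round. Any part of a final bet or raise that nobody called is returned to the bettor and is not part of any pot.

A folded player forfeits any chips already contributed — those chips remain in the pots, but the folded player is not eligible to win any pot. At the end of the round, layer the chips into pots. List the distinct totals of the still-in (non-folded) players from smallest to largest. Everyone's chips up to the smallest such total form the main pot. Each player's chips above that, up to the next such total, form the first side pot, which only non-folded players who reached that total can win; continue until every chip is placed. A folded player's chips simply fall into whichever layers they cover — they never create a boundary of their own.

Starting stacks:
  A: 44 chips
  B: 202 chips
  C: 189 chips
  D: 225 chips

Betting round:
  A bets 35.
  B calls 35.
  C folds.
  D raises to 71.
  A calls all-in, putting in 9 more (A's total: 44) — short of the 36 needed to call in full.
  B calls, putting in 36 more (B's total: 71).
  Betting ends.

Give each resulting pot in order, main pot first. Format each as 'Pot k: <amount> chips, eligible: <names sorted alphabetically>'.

Contributions: A=44, B=71, D=71
Folded: C
Pot levels (distinct totals of non-folded players): 44, 71
Layer 1-44: 44 each from A, B, D = 44*3 = 132 chips; eligible A, B, D
Layer 45-71: 27 each from B, D = 27*2 = 54 chips; eligible B, D

Pot 1: 132 chips, eligible: A, B, D
Pot 2: 54 chips, eligible: B, D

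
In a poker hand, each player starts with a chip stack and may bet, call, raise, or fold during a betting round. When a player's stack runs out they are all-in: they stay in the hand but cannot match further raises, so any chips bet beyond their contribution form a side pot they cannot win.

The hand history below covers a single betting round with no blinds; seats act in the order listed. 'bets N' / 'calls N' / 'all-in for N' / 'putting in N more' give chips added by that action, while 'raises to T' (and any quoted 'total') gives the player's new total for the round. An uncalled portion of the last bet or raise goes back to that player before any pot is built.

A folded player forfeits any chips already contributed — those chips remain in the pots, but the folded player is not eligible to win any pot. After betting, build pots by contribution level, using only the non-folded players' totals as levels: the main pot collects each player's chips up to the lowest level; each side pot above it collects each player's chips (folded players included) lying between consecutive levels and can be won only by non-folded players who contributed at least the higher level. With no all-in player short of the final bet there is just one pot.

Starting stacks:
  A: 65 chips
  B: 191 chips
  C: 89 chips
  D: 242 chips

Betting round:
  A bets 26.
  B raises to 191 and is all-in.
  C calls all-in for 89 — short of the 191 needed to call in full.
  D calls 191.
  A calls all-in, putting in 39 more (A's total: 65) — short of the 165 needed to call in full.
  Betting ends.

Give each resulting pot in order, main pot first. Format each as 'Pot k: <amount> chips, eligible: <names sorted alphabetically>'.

Pot 1: 260 chips, eligible: A, B, C, D
Pot 2: 72 chips, eligible: B, C, D
Pot 3: 204 chips, eligible: B, D

Derivation:
Contributions: A=65, B=191, C=89, D=191
Pot levels (distinct totals of non-folded players): 65, 89, 191
Layer 1-65: 65 each from A, B, C, D = 65*4 = 260 chips; eligible A, B, C, D
Layer 66-89: 24 each from B, C, D = 24*3 = 72 chips; eligible B, C, D
Layer 90-191: 102 each from B, D = 102*2 = 204 chips; eligible B, D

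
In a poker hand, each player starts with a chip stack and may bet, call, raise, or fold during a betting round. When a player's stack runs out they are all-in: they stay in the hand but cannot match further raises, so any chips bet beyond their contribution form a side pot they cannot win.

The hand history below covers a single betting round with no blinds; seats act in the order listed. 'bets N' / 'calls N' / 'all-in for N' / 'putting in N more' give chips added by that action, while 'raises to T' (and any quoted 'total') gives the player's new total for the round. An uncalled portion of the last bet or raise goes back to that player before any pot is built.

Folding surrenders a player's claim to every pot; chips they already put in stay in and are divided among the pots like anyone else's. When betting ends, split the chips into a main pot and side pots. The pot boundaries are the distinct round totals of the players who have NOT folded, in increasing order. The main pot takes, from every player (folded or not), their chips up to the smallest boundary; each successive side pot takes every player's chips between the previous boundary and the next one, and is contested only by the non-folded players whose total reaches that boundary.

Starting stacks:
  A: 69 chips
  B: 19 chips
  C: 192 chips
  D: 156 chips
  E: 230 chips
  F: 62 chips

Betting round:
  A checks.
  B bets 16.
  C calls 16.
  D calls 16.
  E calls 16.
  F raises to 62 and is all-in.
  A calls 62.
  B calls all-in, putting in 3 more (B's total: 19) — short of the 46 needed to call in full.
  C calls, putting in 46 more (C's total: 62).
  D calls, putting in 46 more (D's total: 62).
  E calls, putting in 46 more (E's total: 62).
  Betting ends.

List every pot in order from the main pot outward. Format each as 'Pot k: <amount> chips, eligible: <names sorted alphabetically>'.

Pot 1: 114 chips, eligible: A, B, C, D, E, F
Pot 2: 215 chips, eligible: A, C, D, E, F

Derivation:
Contributions: A=62, B=19, C=62, D=62, E=62, F=62
Pot levels (distinct totals of non-folded players): 19, 62
Layer 1-19: 19 each from A, B, C, D, E, F = 19*6 = 114 chips; eligible A, B, C, D, E, F
Layer 20-62: 43 each from A, C, D, E, F = 43*5 = 215 chips; eligible A, C, D, E, F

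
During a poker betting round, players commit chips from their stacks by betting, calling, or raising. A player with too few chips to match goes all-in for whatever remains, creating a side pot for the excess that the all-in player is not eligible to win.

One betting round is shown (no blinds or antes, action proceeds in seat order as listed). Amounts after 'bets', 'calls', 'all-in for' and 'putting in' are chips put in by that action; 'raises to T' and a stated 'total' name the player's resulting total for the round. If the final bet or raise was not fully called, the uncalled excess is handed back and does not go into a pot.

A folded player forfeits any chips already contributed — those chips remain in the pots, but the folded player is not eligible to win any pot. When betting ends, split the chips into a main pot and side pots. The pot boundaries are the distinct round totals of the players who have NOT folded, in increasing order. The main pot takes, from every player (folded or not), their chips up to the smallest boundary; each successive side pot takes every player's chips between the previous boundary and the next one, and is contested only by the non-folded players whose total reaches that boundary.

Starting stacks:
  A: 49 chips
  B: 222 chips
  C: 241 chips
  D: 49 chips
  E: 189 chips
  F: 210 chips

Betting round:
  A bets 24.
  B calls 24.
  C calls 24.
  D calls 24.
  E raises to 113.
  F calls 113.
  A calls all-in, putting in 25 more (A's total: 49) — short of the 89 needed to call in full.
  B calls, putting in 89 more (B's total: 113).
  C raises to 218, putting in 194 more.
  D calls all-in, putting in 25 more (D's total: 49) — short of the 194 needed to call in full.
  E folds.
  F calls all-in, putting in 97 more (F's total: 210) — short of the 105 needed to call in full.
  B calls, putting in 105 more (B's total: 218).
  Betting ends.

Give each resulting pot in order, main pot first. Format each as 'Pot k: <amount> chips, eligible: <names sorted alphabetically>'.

Contributions: A=49, B=218, C=218, D=49, E=113, F=210
Folded: E
Pot levels (distinct totals of non-folded players): 49, 210, 218
Layer 1-49: 49 each from A, B, C, D, E, F = 49*6 = 294 chips; eligible A, B, C, D, F
Layer 50-210: B 161 + C 161 + E 64 + F 161 = 547 chips; eligible B, C, F
Layer 211-218: 8 each from B, C = 8*2 = 16 chips; eligible B, C

Pot 1: 294 chips, eligible: A, B, C, D, F
Pot 2: 547 chips, eligible: B, C, F
Pot 3: 16 chips, eligible: B, C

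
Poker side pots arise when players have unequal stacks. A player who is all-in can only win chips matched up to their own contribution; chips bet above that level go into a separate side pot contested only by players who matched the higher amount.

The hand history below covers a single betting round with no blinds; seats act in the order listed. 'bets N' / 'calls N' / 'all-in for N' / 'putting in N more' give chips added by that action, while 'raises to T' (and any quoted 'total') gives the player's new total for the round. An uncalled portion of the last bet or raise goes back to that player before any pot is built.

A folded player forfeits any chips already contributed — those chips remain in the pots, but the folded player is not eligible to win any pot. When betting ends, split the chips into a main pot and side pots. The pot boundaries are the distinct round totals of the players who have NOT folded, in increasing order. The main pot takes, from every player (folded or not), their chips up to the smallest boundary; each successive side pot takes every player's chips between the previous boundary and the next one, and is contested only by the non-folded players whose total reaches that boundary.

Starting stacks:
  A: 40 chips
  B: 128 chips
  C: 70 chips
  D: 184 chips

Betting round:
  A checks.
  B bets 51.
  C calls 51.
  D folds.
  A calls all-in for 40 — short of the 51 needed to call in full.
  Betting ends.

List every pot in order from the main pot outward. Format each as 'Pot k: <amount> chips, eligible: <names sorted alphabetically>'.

Contributions: A=40, B=51, C=51
Folded: D
Pot levels (distinct totals of non-folded players): 40, 51
Layer 1-40: 40 each from A, B, C = 40*3 = 120 chips; eligible A, B, C
Layer 41-51: 11 each from B, C = 11*2 = 22 chips; eligible B, C

Pot 1: 120 chips, eligible: A, B, C
Pot 2: 22 chips, eligible: B, C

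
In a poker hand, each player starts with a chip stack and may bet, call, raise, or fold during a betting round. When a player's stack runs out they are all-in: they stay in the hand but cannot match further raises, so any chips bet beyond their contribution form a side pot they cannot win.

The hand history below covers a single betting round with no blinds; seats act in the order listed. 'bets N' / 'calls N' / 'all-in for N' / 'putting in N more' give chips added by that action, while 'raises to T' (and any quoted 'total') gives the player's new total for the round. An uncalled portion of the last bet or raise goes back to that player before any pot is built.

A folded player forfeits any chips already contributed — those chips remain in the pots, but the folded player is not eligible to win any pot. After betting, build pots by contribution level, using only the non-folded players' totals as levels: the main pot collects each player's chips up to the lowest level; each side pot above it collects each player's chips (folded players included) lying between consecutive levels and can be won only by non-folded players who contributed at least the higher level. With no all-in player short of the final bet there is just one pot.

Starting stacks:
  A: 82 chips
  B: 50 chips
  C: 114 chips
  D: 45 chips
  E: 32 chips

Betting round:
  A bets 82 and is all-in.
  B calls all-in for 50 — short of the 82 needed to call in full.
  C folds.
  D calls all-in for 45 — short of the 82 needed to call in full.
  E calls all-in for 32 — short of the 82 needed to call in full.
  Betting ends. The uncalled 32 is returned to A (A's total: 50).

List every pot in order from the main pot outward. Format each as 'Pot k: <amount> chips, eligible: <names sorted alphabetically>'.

Pot 1: 128 chips, eligible: A, B, D, E
Pot 2: 39 chips, eligible: A, B, D
Pot 3: 10 chips, eligible: A, B

Derivation:
Contributions (after 32 returned to A): A=50, B=50, D=45, E=32
Folded: C
Pot levels (distinct totals of non-folded players): 32, 45, 50
Layer 1-32: 32 each from A, B, D, E = 32*4 = 128 chips; eligible A, B, D, E
Layer 33-45: 13 each from A, B, D = 13*3 = 39 chips; eligible A, B, D
Layer 46-50: 5 each from A, B = 5*2 = 10 chips; eligible A, B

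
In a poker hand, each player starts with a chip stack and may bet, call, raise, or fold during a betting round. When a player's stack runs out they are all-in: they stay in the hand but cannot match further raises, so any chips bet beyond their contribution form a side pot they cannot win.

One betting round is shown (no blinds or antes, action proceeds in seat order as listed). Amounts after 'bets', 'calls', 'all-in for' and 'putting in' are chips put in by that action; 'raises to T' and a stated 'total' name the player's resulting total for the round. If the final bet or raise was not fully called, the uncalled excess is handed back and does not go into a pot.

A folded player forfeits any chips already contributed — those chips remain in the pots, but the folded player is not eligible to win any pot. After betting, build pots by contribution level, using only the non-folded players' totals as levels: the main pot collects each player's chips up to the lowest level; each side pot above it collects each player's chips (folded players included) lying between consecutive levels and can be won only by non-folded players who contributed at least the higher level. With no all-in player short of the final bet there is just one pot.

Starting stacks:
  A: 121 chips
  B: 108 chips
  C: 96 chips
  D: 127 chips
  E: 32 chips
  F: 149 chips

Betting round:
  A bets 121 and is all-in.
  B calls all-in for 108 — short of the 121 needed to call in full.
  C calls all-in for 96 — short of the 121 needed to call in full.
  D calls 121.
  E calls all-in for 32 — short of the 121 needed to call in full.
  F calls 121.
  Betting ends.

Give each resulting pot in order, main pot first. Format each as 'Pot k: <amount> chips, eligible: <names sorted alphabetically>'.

Contributions: A=121, B=108, C=96, D=121, E=32, F=121
Pot levels (distinct totals of non-folded players): 32, 96, 108, 121
Layer 1-32: 32 each from A, B, C, D, E, F = 32*6 = 192 chips; eligible A, B, C, D, E, F
Layer 33-96: 64 each from A, B, C, D, F = 64*5 = 320 chips; eligible A, B, C, D, F
Layer 97-108: 12 each from A, B, D, F = 12*4 = 48 chips; eligible A, B, D, F
Layer 109-121: 13 each from A, D, F = 13*3 = 39 chips; eligible A, D, F

Pot 1: 192 chips, eligible: A, B, C, D, E, F
Pot 2: 320 chips, eligible: A, B, C, D, F
Pot 3: 48 chips, eligible: A, B, D, F
Pot 4: 39 chips, eligible: A, D, F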